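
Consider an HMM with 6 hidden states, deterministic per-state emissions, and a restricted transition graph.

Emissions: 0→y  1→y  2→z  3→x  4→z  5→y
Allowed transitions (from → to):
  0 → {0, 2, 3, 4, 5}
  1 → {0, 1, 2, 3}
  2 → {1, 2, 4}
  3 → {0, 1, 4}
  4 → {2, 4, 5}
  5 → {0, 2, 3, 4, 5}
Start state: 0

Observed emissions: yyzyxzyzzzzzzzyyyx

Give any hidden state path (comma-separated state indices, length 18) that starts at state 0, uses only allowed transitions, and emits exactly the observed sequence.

0,0,2,1,3,4,5,4,4,2,4,2,4,2,1,1,0,3

  pos 0: y in {0,1,5}, choose 0; start
  pos 1: y in {0,1,5}, choose 0; 0->0 ok
  pos 2: z in {2,4}, choose 2; 0->2 ok
  pos 3: y in {0,1,5}, choose 1; 2->1 ok
  pos 4: x in {3}, choose 3; 1->3 ok
  pos 5: z in {2,4}, choose 4; 3->4 ok
  pos 6: y in {0,1,5}, choose 5; 4->5 ok
  pos 7: z in {2,4}, choose 4; 5->4 ok
  pos 8: z in {2,4}, choose 4; 4->4 ok
  pos 9: z in {2,4}, choose 2; 4->2 ok
  pos 10: z in {2,4}, choose 4; 2->4 ok
  pos 11: z in {2,4}, choose 2; 4->2 ok
  pos 12: z in {2,4}, choose 4; 2->4 ok
  pos 13: z in {2,4}, choose 2; 4->2 ok
  pos 14: y in {0,1,5}, choose 1; 2->1 ok
  pos 15: y in {0,1,5}, choose 1; 1->1 ok
  pos 16: y in {0,1,5}, choose 0; 1->0 ok
  pos 17: x in {3}, choose 3; 0->3 ok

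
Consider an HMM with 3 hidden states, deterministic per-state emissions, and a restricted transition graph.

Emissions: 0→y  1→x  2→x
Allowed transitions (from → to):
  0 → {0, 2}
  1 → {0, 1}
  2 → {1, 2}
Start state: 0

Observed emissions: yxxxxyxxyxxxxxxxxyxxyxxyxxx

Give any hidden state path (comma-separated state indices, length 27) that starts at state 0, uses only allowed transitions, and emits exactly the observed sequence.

  t0 'y' -> {0}, take 0 (start)
  t1 'x' -> {1,2}, take 2 (0->2 ok)
  t2 'x' -> {1,2}, take 2 (2->2 ok)
  t3 'x' -> {1,2}, take 2 (2->2 ok)
  t4 'x' -> {1,2}, take 1 (2->1 ok)
  t5 'y' -> {0}, take 0 (1->0 ok)
  t6 'x' -> {1,2}, take 2 (0->2 ok)
  t7 'x' -> {1,2}, take 1 (2->1 ok)
  t8 'y' -> {0}, take 0 (1->0 ok)
  t9 'x' -> {1,2}, take 2 (0->2 ok)
  t10 'x' -> {1,2}, take 2 (2->2 ok)
  t11 'x' -> {1,2}, take 2 (2->2 ok)
  t12 'x' -> {1,2}, take 2 (2->2 ok)
  t13 'x' -> {1,2}, take 1 (2->1 ok)
  t14 'x' -> {1,2}, take 1 (1->1 ok)
  t15 'x' -> {1,2}, take 1 (1->1 ok)
  t16 'x' -> {1,2}, take 1 (1->1 ok)
  t17 'y' -> {0}, take 0 (1->0 ok)
  t18 'x' -> {1,2}, take 2 (0->2 ok)
  t19 'x' -> {1,2}, take 1 (2->1 ok)
  t20 'y' -> {0}, take 0 (1->0 ok)
  t21 'x' -> {1,2}, take 2 (0->2 ok)
  t22 'x' -> {1,2}, take 1 (2->1 ok)
  t23 'y' -> {0}, take 0 (1->0 ok)
  t24 'x' -> {1,2}, take 2 (0->2 ok)
  t25 'x' -> {1,2}, take 2 (2->2 ok)
  t26 'x' -> {1,2}, take 1 (2->1 ok)

0,2,2,2,1,0,2,1,0,2,2,2,2,1,1,1,1,0,2,1,0,2,1,0,2,2,1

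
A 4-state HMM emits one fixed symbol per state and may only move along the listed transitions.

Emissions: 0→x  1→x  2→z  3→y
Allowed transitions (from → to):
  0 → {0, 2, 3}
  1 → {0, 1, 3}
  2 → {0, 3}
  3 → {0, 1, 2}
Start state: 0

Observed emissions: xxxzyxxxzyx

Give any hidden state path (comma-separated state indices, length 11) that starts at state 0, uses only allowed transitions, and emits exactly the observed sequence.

  t0 'x' -> {0,1}, take 0 (start)
  t1 'x' -> {0,1}, take 0 (0->0 ok)
  t2 'x' -> {0,1}, take 0 (0->0 ok)
  t3 'z' -> {2}, take 2 (0->2 ok)
  t4 'y' -> {3}, take 3 (2->3 ok)
  t5 'x' -> {0,1}, take 1 (3->1 ok)
  t6 'x' -> {0,1}, take 1 (1->1 ok)
  t7 'x' -> {0,1}, take 0 (1->0 ok)
  t8 'z' -> {2}, take 2 (0->2 ok)
  t9 'y' -> {3}, take 3 (2->3 ok)
  t10 'x' -> {0,1}, take 0 (3->0 ok)

0,0,0,2,3,1,1,0,2,3,0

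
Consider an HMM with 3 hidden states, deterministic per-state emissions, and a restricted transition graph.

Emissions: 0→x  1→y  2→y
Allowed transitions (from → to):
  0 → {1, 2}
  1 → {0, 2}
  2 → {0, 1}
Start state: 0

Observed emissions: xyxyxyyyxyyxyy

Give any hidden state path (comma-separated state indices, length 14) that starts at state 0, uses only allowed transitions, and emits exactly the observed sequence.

  [0] x  {0}  => 0  start
  [1] y  {1,2}  => 1  0->1 ok
  [2] x  {0}  => 0  1->0 ok
  [3] y  {1,2}  => 1  0->1 ok
  [4] x  {0}  => 0  1->0 ok
  [5] y  {1,2}  => 1  0->1 ok
  [6] y  {1,2}  => 2  1->2 ok
  [7] y  {1,2}  => 1  2->1 ok
  [8] x  {0}  => 0  1->0 ok
  [9] y  {1,2}  => 1  0->1 ok
  [10] y  {1,2}  => 2  1->2 ok
  [11] x  {0}  => 0  2->0 ok
  [12] y  {1,2}  => 1  0->1 ok
  [13] y  {1,2}  => 2  1->2 ok

0,1,0,1,0,1,2,1,0,1,2,0,1,2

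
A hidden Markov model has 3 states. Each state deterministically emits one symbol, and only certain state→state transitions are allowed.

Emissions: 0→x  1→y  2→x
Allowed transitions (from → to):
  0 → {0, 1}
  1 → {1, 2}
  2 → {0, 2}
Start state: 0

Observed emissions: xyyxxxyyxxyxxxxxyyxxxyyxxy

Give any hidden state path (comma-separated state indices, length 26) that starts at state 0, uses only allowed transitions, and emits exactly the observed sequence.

  0: obs=x cand={0,2} pick 0 [start]
  1: obs=y cand={1} pick 1 [0->1 ok]
  2: obs=y cand={1} pick 1 [1->1 ok]
  3: obs=x cand={0,2} pick 2 [1->2 ok]
  4: obs=x cand={0,2} pick 2 [2->2 ok]
  5: obs=x cand={0,2} pick 0 [2->0 ok]
  6: obs=y cand={1} pick 1 [0->1 ok]
  7: obs=y cand={1} pick 1 [1->1 ok]
  8: obs=x cand={0,2} pick 2 [1->2 ok]
  9: obs=x cand={0,2} pick 0 [2->0 ok]
  10: obs=y cand={1} pick 1 [0->1 ok]
  11: obs=x cand={0,2} pick 2 [1->2 ok]
  12: obs=x cand={0,2} pick 2 [2->2 ok]
  13: obs=x cand={0,2} pick 2 [2->2 ok]
  14: obs=x cand={0,2} pick 2 [2->2 ok]
  15: obs=x cand={0,2} pick 0 [2->0 ok]
  16: obs=y cand={1} pick 1 [0->1 ok]
  17: obs=y cand={1} pick 1 [1->1 ok]
  18: obs=x cand={0,2} pick 2 [1->2 ok]
  19: obs=x cand={0,2} pick 0 [2->0 ok]
  20: obs=x cand={0,2} pick 0 [0->0 ok]
  21: obs=y cand={1} pick 1 [0->1 ok]
  22: obs=y cand={1} pick 1 [1->1 ok]
  23: obs=x cand={0,2} pick 2 [1->2 ok]
  24: obs=x cand={0,2} pick 0 [2->0 ok]
  25: obs=y cand={1} pick 1 [0->1 ok]

0,1,1,2,2,0,1,1,2,0,1,2,2,2,2,0,1,1,2,0,0,1,1,2,0,1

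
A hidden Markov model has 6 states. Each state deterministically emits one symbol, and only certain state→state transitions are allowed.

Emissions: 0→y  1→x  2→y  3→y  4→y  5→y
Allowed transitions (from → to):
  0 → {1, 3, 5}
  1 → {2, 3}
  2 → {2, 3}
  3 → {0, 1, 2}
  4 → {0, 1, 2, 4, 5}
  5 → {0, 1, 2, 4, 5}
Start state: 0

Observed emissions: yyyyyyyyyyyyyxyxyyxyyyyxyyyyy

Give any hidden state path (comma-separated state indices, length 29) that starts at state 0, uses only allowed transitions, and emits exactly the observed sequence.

0,3,0,3,2,3,2,2,2,2,2,2,3,1,3,1,3,0,1,3,2,2,3,1,2,2,2,2,2

  0: obs=y cand={0,2,3,4,5} pick 0 [start]
  1: obs=y cand={0,2,3,4,5} pick 3 [0->3 ok]
  2: obs=y cand={0,2,3,4,5} pick 0 [3->0 ok]
  3: obs=y cand={0,2,3,4,5} pick 3 [0->3 ok]
  4: obs=y cand={0,2,3,4,5} pick 2 [3->2 ok]
  5: obs=y cand={0,2,3,4,5} pick 3 [2->3 ok]
  6: obs=y cand={0,2,3,4,5} pick 2 [3->2 ok]
  7: obs=y cand={0,2,3,4,5} pick 2 [2->2 ok]
  8: obs=y cand={0,2,3,4,5} pick 2 [2->2 ok]
  9: obs=y cand={0,2,3,4,5} pick 2 [2->2 ok]
  10: obs=y cand={0,2,3,4,5} pick 2 [2->2 ok]
  11: obs=y cand={0,2,3,4,5} pick 2 [2->2 ok]
  12: obs=y cand={0,2,3,4,5} pick 3 [2->3 ok]
  13: obs=x cand={1} pick 1 [3->1 ok]
  14: obs=y cand={0,2,3,4,5} pick 3 [1->3 ok]
  15: obs=x cand={1} pick 1 [3->1 ok]
  16: obs=y cand={0,2,3,4,5} pick 3 [1->3 ok]
  17: obs=y cand={0,2,3,4,5} pick 0 [3->0 ok]
  18: obs=x cand={1} pick 1 [0->1 ok]
  19: obs=y cand={0,2,3,4,5} pick 3 [1->3 ok]
  20: obs=y cand={0,2,3,4,5} pick 2 [3->2 ok]
  21: obs=y cand={0,2,3,4,5} pick 2 [2->2 ok]
  22: obs=y cand={0,2,3,4,5} pick 3 [2->3 ok]
  23: obs=x cand={1} pick 1 [3->1 ok]
  24: obs=y cand={0,2,3,4,5} pick 2 [1->2 ok]
  25: obs=y cand={0,2,3,4,5} pick 2 [2->2 ok]
  26: obs=y cand={0,2,3,4,5} pick 2 [2->2 ok]
  27: obs=y cand={0,2,3,4,5} pick 2 [2->2 ok]
  28: obs=y cand={0,2,3,4,5} pick 2 [2->2 ok]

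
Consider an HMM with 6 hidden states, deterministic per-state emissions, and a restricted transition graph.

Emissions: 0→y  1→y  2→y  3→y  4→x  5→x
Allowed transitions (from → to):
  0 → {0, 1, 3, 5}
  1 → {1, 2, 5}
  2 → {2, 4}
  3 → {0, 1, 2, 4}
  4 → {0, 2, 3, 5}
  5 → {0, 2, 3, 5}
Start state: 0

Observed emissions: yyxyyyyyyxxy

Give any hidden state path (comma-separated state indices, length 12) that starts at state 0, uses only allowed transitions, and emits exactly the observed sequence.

  t0 'y' -> {0,1,2,3}, take 0 (start)
  t1 'y' -> {0,1,2,3}, take 3 (0->3 ok)
  t2 'x' -> {4,5}, take 4 (3->4 ok)
  t3 'y' -> {0,1,2,3}, take 0 (4->0 ok)
  t4 'y' -> {0,1,2,3}, take 3 (0->3 ok)
  t5 'y' -> {0,1,2,3}, take 1 (3->1 ok)
  t6 'y' -> {0,1,2,3}, take 1 (1->1 ok)
  t7 'y' -> {0,1,2,3}, take 1 (1->1 ok)
  t8 'y' -> {0,1,2,3}, take 1 (1->1 ok)
  t9 'x' -> {4,5}, take 5 (1->5 ok)
  t10 'x' -> {4,5}, take 5 (5->5 ok)
  t11 'y' -> {0,1,2,3}, take 0 (5->0 ok)

0,3,4,0,3,1,1,1,1,5,5,0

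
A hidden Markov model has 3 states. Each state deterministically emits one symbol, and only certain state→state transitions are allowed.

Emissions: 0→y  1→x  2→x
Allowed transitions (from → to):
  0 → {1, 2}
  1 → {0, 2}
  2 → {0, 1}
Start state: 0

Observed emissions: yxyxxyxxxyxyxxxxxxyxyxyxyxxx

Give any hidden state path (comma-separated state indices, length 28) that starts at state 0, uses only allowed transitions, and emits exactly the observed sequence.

  [0] y  {0}  => 0  start
  [1] x  {1,2}  => 1  0->1 ok
  [2] y  {0}  => 0  1->0 ok
  [3] x  {1,2}  => 1  0->1 ok
  [4] x  {1,2}  => 2  1->2 ok
  [5] y  {0}  => 0  2->0 ok
  [6] x  {1,2}  => 2  0->2 ok
  [7] x  {1,2}  => 1  2->1 ok
  [8] x  {1,2}  => 2  1->2 ok
  [9] y  {0}  => 0  2->0 ok
  [10] x  {1,2}  => 2  0->2 ok
  [11] y  {0}  => 0  2->0 ok
  [12] x  {1,2}  => 1  0->1 ok
  [13] x  {1,2}  => 2  1->2 ok
  [14] x  {1,2}  => 1  2->1 ok
  [15] x  {1,2}  => 2  1->2 ok
  [16] x  {1,2}  => 1  2->1 ok
  [17] x  {1,2}  => 2  1->2 ok
  [18] y  {0}  => 0  2->0 ok
  [19] x  {1,2}  => 1  0->1 ok
  [20] y  {0}  => 0  1->0 ok
  [21] x  {1,2}  => 2  0->2 ok
  [22] y  {0}  => 0  2->0 ok
  [23] x  {1,2}  => 1  0->1 ok
  [24] y  {0}  => 0  1->0 ok
  [25] x  {1,2}  => 2  0->2 ok
  [26] x  {1,2}  => 1  2->1 ok
  [27] x  {1,2}  => 2  1->2 ok

0,1,0,1,2,0,2,1,2,0,2,0,1,2,1,2,1,2,0,1,0,2,0,1,0,2,1,2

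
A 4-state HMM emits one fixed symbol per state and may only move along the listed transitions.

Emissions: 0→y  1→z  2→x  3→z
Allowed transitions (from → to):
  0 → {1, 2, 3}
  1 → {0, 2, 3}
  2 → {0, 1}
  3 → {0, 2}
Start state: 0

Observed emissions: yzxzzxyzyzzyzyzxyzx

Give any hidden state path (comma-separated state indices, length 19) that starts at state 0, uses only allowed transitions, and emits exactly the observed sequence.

0,3,2,1,3,2,0,1,0,1,3,0,1,0,1,2,0,1,2

  pos 0: y in {0}, choose 0; start
  pos 1: z in {1,3}, choose 3; 0->3 ok
  pos 2: x in {2}, choose 2; 3->2 ok
  pos 3: z in {1,3}, choose 1; 2->1 ok
  pos 4: z in {1,3}, choose 3; 1->3 ok
  pos 5: x in {2}, choose 2; 3->2 ok
  pos 6: y in {0}, choose 0; 2->0 ok
  pos 7: z in {1,3}, choose 1; 0->1 ok
  pos 8: y in {0}, choose 0; 1->0 ok
  pos 9: z in {1,3}, choose 1; 0->1 ok
  pos 10: z in {1,3}, choose 3; 1->3 ok
  pos 11: y in {0}, choose 0; 3->0 ok
  pos 12: z in {1,3}, choose 1; 0->1 ok
  pos 13: y in {0}, choose 0; 1->0 ok
  pos 14: z in {1,3}, choose 1; 0->1 ok
  pos 15: x in {2}, choose 2; 1->2 ok
  pos 16: y in {0}, choose 0; 2->0 ok
  pos 17: z in {1,3}, choose 1; 0->1 ok
  pos 18: x in {2}, choose 2; 1->2 ok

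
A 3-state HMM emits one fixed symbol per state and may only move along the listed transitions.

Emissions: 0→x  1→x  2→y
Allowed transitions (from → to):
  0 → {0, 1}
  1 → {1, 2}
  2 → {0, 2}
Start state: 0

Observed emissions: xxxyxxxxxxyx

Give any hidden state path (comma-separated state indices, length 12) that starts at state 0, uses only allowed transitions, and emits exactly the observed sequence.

  [0] x  {0,1}  => 0  start
  [1] x  {0,1}  => 1  0->1 ok
  [2] x  {0,1}  => 1  1->1 ok
  [3] y  {2}  => 2  1->2 ok
  [4] x  {0,1}  => 0  2->0 ok
  [5] x  {0,1}  => 0  0->0 ok
  [6] x  {0,1}  => 0  0->0 ok
  [7] x  {0,1}  => 1  0->1 ok
  [8] x  {0,1}  => 1  1->1 ok
  [9] x  {0,1}  => 1  1->1 ok
  [10] y  {2}  => 2  1->2 ok
  [11] x  {0,1}  => 0  2->0 ok

0,1,1,2,0,0,0,1,1,1,2,0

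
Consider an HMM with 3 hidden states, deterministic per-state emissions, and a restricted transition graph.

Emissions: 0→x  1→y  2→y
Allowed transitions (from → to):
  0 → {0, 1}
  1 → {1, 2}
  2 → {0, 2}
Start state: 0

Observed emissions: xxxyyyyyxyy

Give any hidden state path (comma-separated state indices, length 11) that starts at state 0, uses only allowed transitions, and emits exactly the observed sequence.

  [0] x  {0}  => 0  start
  [1] x  {0}  => 0  0->0 ok
  [2] x  {0}  => 0  0->0 ok
  [3] y  {1,2}  => 1  0->1 ok
  [4] y  {1,2}  => 1  1->1 ok
  [5] y  {1,2}  => 1  1->1 ok
  [6] y  {1,2}  => 1  1->1 ok
  [7] y  {1,2}  => 2  1->2 ok
  [8] x  {0}  => 0  2->0 ok
  [9] y  {1,2}  => 1  0->1 ok
  [10] y  {1,2}  => 2  1->2 ok

0,0,0,1,1,1,1,2,0,1,2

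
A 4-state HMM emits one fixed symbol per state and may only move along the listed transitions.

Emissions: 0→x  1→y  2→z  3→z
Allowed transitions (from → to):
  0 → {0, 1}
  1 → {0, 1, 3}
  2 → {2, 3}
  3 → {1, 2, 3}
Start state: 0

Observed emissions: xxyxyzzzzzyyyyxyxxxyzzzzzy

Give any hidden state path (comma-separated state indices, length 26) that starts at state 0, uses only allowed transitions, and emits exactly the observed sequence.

0,0,1,0,1,3,3,3,2,3,1,1,1,1,0,1,0,0,0,1,3,2,2,3,3,1

  0: obs=x cand={0} pick 0 [start]
  1: obs=x cand={0} pick 0 [0->0 ok]
  2: obs=y cand={1} pick 1 [0->1 ok]
  3: obs=x cand={0} pick 0 [1->0 ok]
  4: obs=y cand={1} pick 1 [0->1 ok]
  5: obs=z cand={2,3} pick 3 [1->3 ok]
  6: obs=z cand={2,3} pick 3 [3->3 ok]
  7: obs=z cand={2,3} pick 3 [3->3 ok]
  8: obs=z cand={2,3} pick 2 [3->2 ok]
  9: obs=z cand={2,3} pick 3 [2->3 ok]
  10: obs=y cand={1} pick 1 [3->1 ok]
  11: obs=y cand={1} pick 1 [1->1 ok]
  12: obs=y cand={1} pick 1 [1->1 ok]
  13: obs=y cand={1} pick 1 [1->1 ok]
  14: obs=x cand={0} pick 0 [1->0 ok]
  15: obs=y cand={1} pick 1 [0->1 ok]
  16: obs=x cand={0} pick 0 [1->0 ok]
  17: obs=x cand={0} pick 0 [0->0 ok]
  18: obs=x cand={0} pick 0 [0->0 ok]
  19: obs=y cand={1} pick 1 [0->1 ok]
  20: obs=z cand={2,3} pick 3 [1->3 ok]
  21: obs=z cand={2,3} pick 2 [3->2 ok]
  22: obs=z cand={2,3} pick 2 [2->2 ok]
  23: obs=z cand={2,3} pick 3 [2->3 ok]
  24: obs=z cand={2,3} pick 3 [3->3 ok]
  25: obs=y cand={1} pick 1 [3->1 ok]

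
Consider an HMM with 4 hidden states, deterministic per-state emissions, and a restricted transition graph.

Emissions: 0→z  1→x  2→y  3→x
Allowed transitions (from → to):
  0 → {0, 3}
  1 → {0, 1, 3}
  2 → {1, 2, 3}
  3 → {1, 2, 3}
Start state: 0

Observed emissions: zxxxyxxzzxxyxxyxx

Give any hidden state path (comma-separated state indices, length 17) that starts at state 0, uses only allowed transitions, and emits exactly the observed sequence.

  0: obs=z cand={0} pick 0 [start]
  1: obs=x cand={1,3} pick 3 [0->3 ok]
  2: obs=x cand={1,3} pick 1 [3->1 ok]
  3: obs=x cand={1,3} pick 3 [1->3 ok]
  4: obs=y cand={2} pick 2 [3->2 ok]
  5: obs=x cand={1,3} pick 1 [2->1 ok]
  6: obs=x cand={1,3} pick 1 [1->1 ok]
  7: obs=z cand={0} pick 0 [1->0 ok]
  8: obs=z cand={0} pick 0 [0->0 ok]
  9: obs=x cand={1,3} pick 3 [0->3 ok]
  10: obs=x cand={1,3} pick 3 [3->3 ok]
  11: obs=y cand={2} pick 2 [3->2 ok]
  12: obs=x cand={1,3} pick 3 [2->3 ok]
  13: obs=x cand={1,3} pick 3 [3->3 ok]
  14: obs=y cand={2} pick 2 [3->2 ok]
  15: obs=x cand={1,3} pick 1 [2->1 ok]
  16: obs=x cand={1,3} pick 3 [1->3 ok]

0,3,1,3,2,1,1,0,0,3,3,2,3,3,2,1,3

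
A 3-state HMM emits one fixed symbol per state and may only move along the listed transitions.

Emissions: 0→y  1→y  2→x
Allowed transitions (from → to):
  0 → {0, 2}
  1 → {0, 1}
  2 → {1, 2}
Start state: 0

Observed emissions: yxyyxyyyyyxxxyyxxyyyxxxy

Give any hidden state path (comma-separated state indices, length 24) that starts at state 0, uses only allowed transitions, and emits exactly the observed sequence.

0,2,1,0,2,1,1,1,1,0,2,2,2,1,0,2,2,1,1,0,2,2,2,1

  pos 0: y in {0,1}, choose 0; start
  pos 1: x in {2}, choose 2; 0->2 ok
  pos 2: y in {0,1}, choose 1; 2->1 ok
  pos 3: y in {0,1}, choose 0; 1->0 ok
  pos 4: x in {2}, choose 2; 0->2 ok
  pos 5: y in {0,1}, choose 1; 2->1 ok
  pos 6: y in {0,1}, choose 1; 1->1 ok
  pos 7: y in {0,1}, choose 1; 1->1 ok
  pos 8: y in {0,1}, choose 1; 1->1 ok
  pos 9: y in {0,1}, choose 0; 1->0 ok
  pos 10: x in {2}, choose 2; 0->2 ok
  pos 11: x in {2}, choose 2; 2->2 ok
  pos 12: x in {2}, choose 2; 2->2 ok
  pos 13: y in {0,1}, choose 1; 2->1 ok
  pos 14: y in {0,1}, choose 0; 1->0 ok
  pos 15: x in {2}, choose 2; 0->2 ok
  pos 16: x in {2}, choose 2; 2->2 ok
  pos 17: y in {0,1}, choose 1; 2->1 ok
  pos 18: y in {0,1}, choose 1; 1->1 ok
  pos 19: y in {0,1}, choose 0; 1->0 ok
  pos 20: x in {2}, choose 2; 0->2 ok
  pos 21: x in {2}, choose 2; 2->2 ok
  pos 22: x in {2}, choose 2; 2->2 ok
  pos 23: y in {0,1}, choose 1; 2->1 ok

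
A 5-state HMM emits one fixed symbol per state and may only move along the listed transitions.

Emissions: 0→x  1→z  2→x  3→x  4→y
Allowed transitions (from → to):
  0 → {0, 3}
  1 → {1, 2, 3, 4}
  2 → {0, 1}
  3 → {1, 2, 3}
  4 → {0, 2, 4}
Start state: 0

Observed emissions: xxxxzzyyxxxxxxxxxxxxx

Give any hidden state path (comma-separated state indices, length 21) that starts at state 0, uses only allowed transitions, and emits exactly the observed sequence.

0,0,3,3,1,1,4,4,0,0,3,2,0,0,0,3,2,0,3,3,3

  pos 0: x in {0,2,3}, choose 0; start
  pos 1: x in {0,2,3}, choose 0; 0->0 ok
  pos 2: x in {0,2,3}, choose 3; 0->3 ok
  pos 3: x in {0,2,3}, choose 3; 3->3 ok
  pos 4: z in {1}, choose 1; 3->1 ok
  pos 5: z in {1}, choose 1; 1->1 ok
  pos 6: y in {4}, choose 4; 1->4 ok
  pos 7: y in {4}, choose 4; 4->4 ok
  pos 8: x in {0,2,3}, choose 0; 4->0 ok
  pos 9: x in {0,2,3}, choose 0; 0->0 ok
  pos 10: x in {0,2,3}, choose 3; 0->3 ok
  pos 11: x in {0,2,3}, choose 2; 3->2 ok
  pos 12: x in {0,2,3}, choose 0; 2->0 ok
  pos 13: x in {0,2,3}, choose 0; 0->0 ok
  pos 14: x in {0,2,3}, choose 0; 0->0 ok
  pos 15: x in {0,2,3}, choose 3; 0->3 ok
  pos 16: x in {0,2,3}, choose 2; 3->2 ok
  pos 17: x in {0,2,3}, choose 0; 2->0 ok
  pos 18: x in {0,2,3}, choose 3; 0->3 ok
  pos 19: x in {0,2,3}, choose 3; 3->3 ok
  pos 20: x in {0,2,3}, choose 3; 3->3 ok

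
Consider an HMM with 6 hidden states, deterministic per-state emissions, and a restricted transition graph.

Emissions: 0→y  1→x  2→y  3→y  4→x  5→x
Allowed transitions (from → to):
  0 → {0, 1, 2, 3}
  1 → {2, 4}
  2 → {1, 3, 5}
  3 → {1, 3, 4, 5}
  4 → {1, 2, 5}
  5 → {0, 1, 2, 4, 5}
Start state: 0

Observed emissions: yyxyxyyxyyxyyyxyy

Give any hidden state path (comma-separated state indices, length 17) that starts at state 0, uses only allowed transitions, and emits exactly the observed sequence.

0,3,1,2,5,2,3,5,2,3,1,2,3,3,5,2,3

  [0] y  {0,2,3}  => 0  start
  [1] y  {0,2,3}  => 3  0->3 ok
  [2] x  {1,4,5}  => 1  3->1 ok
  [3] y  {0,2,3}  => 2  1->2 ok
  [4] x  {1,4,5}  => 5  2->5 ok
  [5] y  {0,2,3}  => 2  5->2 ok
  [6] y  {0,2,3}  => 3  2->3 ok
  [7] x  {1,4,5}  => 5  3->5 ok
  [8] y  {0,2,3}  => 2  5->2 ok
  [9] y  {0,2,3}  => 3  2->3 ok
  [10] x  {1,4,5}  => 1  3->1 ok
  [11] y  {0,2,3}  => 2  1->2 ok
  [12] y  {0,2,3}  => 3  2->3 ok
  [13] y  {0,2,3}  => 3  3->3 ok
  [14] x  {1,4,5}  => 5  3->5 ok
  [15] y  {0,2,3}  => 2  5->2 ok
  [16] y  {0,2,3}  => 3  2->3 ok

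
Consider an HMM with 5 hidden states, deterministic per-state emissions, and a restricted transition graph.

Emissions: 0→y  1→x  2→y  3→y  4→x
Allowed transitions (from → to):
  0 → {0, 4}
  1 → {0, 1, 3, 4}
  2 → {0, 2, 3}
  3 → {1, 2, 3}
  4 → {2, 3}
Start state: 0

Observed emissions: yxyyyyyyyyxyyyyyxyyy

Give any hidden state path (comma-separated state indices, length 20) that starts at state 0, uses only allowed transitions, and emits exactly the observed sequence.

  [0] y  {0,2,3}  => 0  start
  [1] x  {1,4}  => 4  0->4 ok
  [2] y  {0,2,3}  => 3  4->3 ok
  [3] y  {0,2,3}  => 3  3->3 ok
  [4] y  {0,2,3}  => 3  3->3 ok
  [5] y  {0,2,3}  => 2  3->2 ok
  [6] y  {0,2,3}  => 0  2->0 ok
  [7] y  {0,2,3}  => 0  0->0 ok
  [8] y  {0,2,3}  => 0  0->0 ok
  [9] y  {0,2,3}  => 0  0->0 ok
  [10] x  {1,4}  => 4  0->4 ok
  [11] y  {0,2,3}  => 2  4->2 ok
  [12] y  {0,2,3}  => 0  2->0 ok
  [13] y  {0,2,3}  => 0  0->0 ok
  [14] y  {0,2,3}  => 0  0->0 ok
  [15] y  {0,2,3}  => 0  0->0 ok
  [16] x  {1,4}  => 4  0->4 ok
  [17] y  {0,2,3}  => 2  4->2 ok
  [18] y  {0,2,3}  => 2  2->2 ok
  [19] y  {0,2,3}  => 2  2->2 ok

0,4,3,3,3,2,0,0,0,0,4,2,0,0,0,0,4,2,2,2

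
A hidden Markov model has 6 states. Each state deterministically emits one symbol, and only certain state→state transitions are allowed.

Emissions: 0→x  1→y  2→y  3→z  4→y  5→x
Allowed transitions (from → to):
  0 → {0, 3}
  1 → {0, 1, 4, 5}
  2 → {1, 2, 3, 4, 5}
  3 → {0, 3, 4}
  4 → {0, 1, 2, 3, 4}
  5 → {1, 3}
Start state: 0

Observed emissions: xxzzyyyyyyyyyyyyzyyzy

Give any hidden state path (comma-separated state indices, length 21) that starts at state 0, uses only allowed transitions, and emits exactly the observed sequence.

0,0,3,3,4,2,1,1,4,1,4,1,1,4,2,4,3,4,4,3,4

  [0] x  {0,5}  => 0  start
  [1] x  {0,5}  => 0  0->0 ok
  [2] z  {3}  => 3  0->3 ok
  [3] z  {3}  => 3  3->3 ok
  [4] y  {1,2,4}  => 4  3->4 ok
  [5] y  {1,2,4}  => 2  4->2 ok
  [6] y  {1,2,4}  => 1  2->1 ok
  [7] y  {1,2,4}  => 1  1->1 ok
  [8] y  {1,2,4}  => 4  1->4 ok
  [9] y  {1,2,4}  => 1  4->1 ok
  [10] y  {1,2,4}  => 4  1->4 ok
  [11] y  {1,2,4}  => 1  4->1 ok
  [12] y  {1,2,4}  => 1  1->1 ok
  [13] y  {1,2,4}  => 4  1->4 ok
  [14] y  {1,2,4}  => 2  4->2 ok
  [15] y  {1,2,4}  => 4  2->4 ok
  [16] z  {3}  => 3  4->3 ok
  [17] y  {1,2,4}  => 4  3->4 ok
  [18] y  {1,2,4}  => 4  4->4 ok
  [19] z  {3}  => 3  4->3 ok
  [20] y  {1,2,4}  => 4  3->4 ok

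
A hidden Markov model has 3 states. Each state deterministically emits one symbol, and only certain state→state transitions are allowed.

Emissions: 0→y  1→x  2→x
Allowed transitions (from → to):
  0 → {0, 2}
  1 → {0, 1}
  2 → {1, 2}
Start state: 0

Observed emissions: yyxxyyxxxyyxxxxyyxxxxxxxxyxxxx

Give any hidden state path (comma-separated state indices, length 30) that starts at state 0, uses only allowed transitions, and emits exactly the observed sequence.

0,0,2,1,0,0,2,2,1,0,0,2,2,2,1,0,0,2,2,2,2,1,1,1,1,0,2,1,1,1

  t0 'y' -> {0}, take 0 (start)
  t1 'y' -> {0}, take 0 (0->0 ok)
  t2 'x' -> {1,2}, take 2 (0->2 ok)
  t3 'x' -> {1,2}, take 1 (2->1 ok)
  t4 'y' -> {0}, take 0 (1->0 ok)
  t5 'y' -> {0}, take 0 (0->0 ok)
  t6 'x' -> {1,2}, take 2 (0->2 ok)
  t7 'x' -> {1,2}, take 2 (2->2 ok)
  t8 'x' -> {1,2}, take 1 (2->1 ok)
  t9 'y' -> {0}, take 0 (1->0 ok)
  t10 'y' -> {0}, take 0 (0->0 ok)
  t11 'x' -> {1,2}, take 2 (0->2 ok)
  t12 'x' -> {1,2}, take 2 (2->2 ok)
  t13 'x' -> {1,2}, take 2 (2->2 ok)
  t14 'x' -> {1,2}, take 1 (2->1 ok)
  t15 'y' -> {0}, take 0 (1->0 ok)
  t16 'y' -> {0}, take 0 (0->0 ok)
  t17 'x' -> {1,2}, take 2 (0->2 ok)
  t18 'x' -> {1,2}, take 2 (2->2 ok)
  t19 'x' -> {1,2}, take 2 (2->2 ok)
  t20 'x' -> {1,2}, take 2 (2->2 ok)
  t21 'x' -> {1,2}, take 1 (2->1 ok)
  t22 'x' -> {1,2}, take 1 (1->1 ok)
  t23 'x' -> {1,2}, take 1 (1->1 ok)
  t24 'x' -> {1,2}, take 1 (1->1 ok)
  t25 'y' -> {0}, take 0 (1->0 ok)
  t26 'x' -> {1,2}, take 2 (0->2 ok)
  t27 'x' -> {1,2}, take 1 (2->1 ok)
  t28 'x' -> {1,2}, take 1 (1->1 ok)
  t29 'x' -> {1,2}, take 1 (1->1 ok)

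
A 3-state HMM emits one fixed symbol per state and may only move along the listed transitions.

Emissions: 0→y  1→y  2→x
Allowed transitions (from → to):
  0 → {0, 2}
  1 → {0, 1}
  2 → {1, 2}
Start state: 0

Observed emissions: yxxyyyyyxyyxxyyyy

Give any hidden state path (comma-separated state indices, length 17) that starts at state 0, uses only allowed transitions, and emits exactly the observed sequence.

0,2,2,1,1,0,0,0,2,1,0,2,2,1,1,0,0

  0: obs=y cand={0,1} pick 0 [start]
  1: obs=x cand={2} pick 2 [0->2 ok]
  2: obs=x cand={2} pick 2 [2->2 ok]
  3: obs=y cand={0,1} pick 1 [2->1 ok]
  4: obs=y cand={0,1} pick 1 [1->1 ok]
  5: obs=y cand={0,1} pick 0 [1->0 ok]
  6: obs=y cand={0,1} pick 0 [0->0 ok]
  7: obs=y cand={0,1} pick 0 [0->0 ok]
  8: obs=x cand={2} pick 2 [0->2 ok]
  9: obs=y cand={0,1} pick 1 [2->1 ok]
  10: obs=y cand={0,1} pick 0 [1->0 ok]
  11: obs=x cand={2} pick 2 [0->2 ok]
  12: obs=x cand={2} pick 2 [2->2 ok]
  13: obs=y cand={0,1} pick 1 [2->1 ok]
  14: obs=y cand={0,1} pick 1 [1->1 ok]
  15: obs=y cand={0,1} pick 0 [1->0 ok]
  16: obs=y cand={0,1} pick 0 [0->0 ok]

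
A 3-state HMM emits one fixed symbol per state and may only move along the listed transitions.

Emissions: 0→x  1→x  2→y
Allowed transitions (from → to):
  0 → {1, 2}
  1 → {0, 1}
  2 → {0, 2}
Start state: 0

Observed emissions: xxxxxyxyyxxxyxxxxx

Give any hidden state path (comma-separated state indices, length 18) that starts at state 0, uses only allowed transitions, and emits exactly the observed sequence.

0,1,1,1,0,2,0,2,2,0,1,0,2,0,1,1,1,0

  [0] x  {0,1}  => 0  start
  [1] x  {0,1}  => 1  0->1 ok
  [2] x  {0,1}  => 1  1->1 ok
  [3] x  {0,1}  => 1  1->1 ok
  [4] x  {0,1}  => 0  1->0 ok
  [5] y  {2}  => 2  0->2 ok
  [6] x  {0,1}  => 0  2->0 ok
  [7] y  {2}  => 2  0->2 ok
  [8] y  {2}  => 2  2->2 ok
  [9] x  {0,1}  => 0  2->0 ok
  [10] x  {0,1}  => 1  0->1 ok
  [11] x  {0,1}  => 0  1->0 ok
  [12] y  {2}  => 2  0->2 ok
  [13] x  {0,1}  => 0  2->0 ok
  [14] x  {0,1}  => 1  0->1 ok
  [15] x  {0,1}  => 1  1->1 ok
  [16] x  {0,1}  => 1  1->1 ok
  [17] x  {0,1}  => 0  1->0 ok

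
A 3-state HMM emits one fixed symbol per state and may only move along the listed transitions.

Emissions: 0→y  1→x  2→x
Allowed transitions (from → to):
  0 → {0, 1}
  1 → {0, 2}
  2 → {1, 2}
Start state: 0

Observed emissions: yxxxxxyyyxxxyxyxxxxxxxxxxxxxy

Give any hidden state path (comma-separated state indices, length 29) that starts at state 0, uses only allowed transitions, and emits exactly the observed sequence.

  [0] y  {0}  => 0  start
  [1] x  {1,2}  => 1  0->1 ok
  [2] x  {1,2}  => 2  1->2 ok
  [3] x  {1,2}  => 1  2->1 ok
  [4] x  {1,2}  => 2  1->2 ok
  [5] x  {1,2}  => 1  2->1 ok
  [6] y  {0}  => 0  1->0 ok
  [7] y  {0}  => 0  0->0 ok
  [8] y  {0}  => 0  0->0 ok
  [9] x  {1,2}  => 1  0->1 ok
  [10] x  {1,2}  => 2  1->2 ok
  [11] x  {1,2}  => 1  2->1 ok
  [12] y  {0}  => 0  1->0 ok
  [13] x  {1,2}  => 1  0->1 ok
  [14] y  {0}  => 0  1->0 ok
  [15] x  {1,2}  => 1  0->1 ok
  [16] x  {1,2}  => 2  1->2 ok
  [17] x  {1,2}  => 1  2->1 ok
  [18] x  {1,2}  => 2  1->2 ok
  [19] x  {1,2}  => 2  2->2 ok
  [20] x  {1,2}  => 1  2->1 ok
  [21] x  {1,2}  => 2  1->2 ok
  [22] x  {1,2}  => 1  2->1 ok
  [23] x  {1,2}  => 2  1->2 ok
  [24] x  {1,2}  => 2  2->2 ok
  [25] x  {1,2}  => 1  2->1 ok
  [26] x  {1,2}  => 2  1->2 ok
  [27] x  {1,2}  => 1  2->1 ok
  [28] y  {0}  => 0  1->0 ok

0,1,2,1,2,1,0,0,0,1,2,1,0,1,0,1,2,1,2,2,1,2,1,2,2,1,2,1,0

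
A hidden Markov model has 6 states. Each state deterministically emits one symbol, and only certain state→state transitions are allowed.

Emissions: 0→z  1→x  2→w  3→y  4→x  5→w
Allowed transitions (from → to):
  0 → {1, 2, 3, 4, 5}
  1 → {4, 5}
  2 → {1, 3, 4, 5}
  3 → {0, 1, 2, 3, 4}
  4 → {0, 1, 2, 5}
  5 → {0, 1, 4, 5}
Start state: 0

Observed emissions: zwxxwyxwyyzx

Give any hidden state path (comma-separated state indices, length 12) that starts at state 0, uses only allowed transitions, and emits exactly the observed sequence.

  [0] z  {0}  => 0  start
  [1] w  {2,5}  => 5  0->5 ok
  [2] x  {1,4}  => 1  5->1 ok
  [3] x  {1,4}  => 4  1->4 ok
  [4] w  {2,5}  => 2  4->2 ok
  [5] y  {3}  => 3  2->3 ok
  [6] x  {1,4}  => 4  3->4 ok
  [7] w  {2,5}  => 2  4->2 ok
  [8] y  {3}  => 3  2->3 ok
  [9] y  {3}  => 3  3->3 ok
  [10] z  {0}  => 0  3->0 ok
  [11] x  {1,4}  => 1  0->1 ok

0,5,1,4,2,3,4,2,3,3,0,1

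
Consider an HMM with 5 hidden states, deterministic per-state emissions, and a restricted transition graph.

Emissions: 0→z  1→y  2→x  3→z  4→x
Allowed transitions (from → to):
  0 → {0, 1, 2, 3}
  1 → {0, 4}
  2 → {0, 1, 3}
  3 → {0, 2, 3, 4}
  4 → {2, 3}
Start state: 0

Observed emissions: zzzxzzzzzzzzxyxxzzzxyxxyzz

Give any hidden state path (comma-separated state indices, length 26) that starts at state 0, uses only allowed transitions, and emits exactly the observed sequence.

0,3,3,2,0,0,0,0,3,3,3,0,2,1,4,2,0,3,3,2,1,4,2,1,0,3

  0: obs=z cand={0,3} pick 0 [start]
  1: obs=z cand={0,3} pick 3 [0->3 ok]
  2: obs=z cand={0,3} pick 3 [3->3 ok]
  3: obs=x cand={2,4} pick 2 [3->2 ok]
  4: obs=z cand={0,3} pick 0 [2->0 ok]
  5: obs=z cand={0,3} pick 0 [0->0 ok]
  6: obs=z cand={0,3} pick 0 [0->0 ok]
  7: obs=z cand={0,3} pick 0 [0->0 ok]
  8: obs=z cand={0,3} pick 3 [0->3 ok]
  9: obs=z cand={0,3} pick 3 [3->3 ok]
  10: obs=z cand={0,3} pick 3 [3->3 ok]
  11: obs=z cand={0,3} pick 0 [3->0 ok]
  12: obs=x cand={2,4} pick 2 [0->2 ok]
  13: obs=y cand={1} pick 1 [2->1 ok]
  14: obs=x cand={2,4} pick 4 [1->4 ok]
  15: obs=x cand={2,4} pick 2 [4->2 ok]
  16: obs=z cand={0,3} pick 0 [2->0 ok]
  17: obs=z cand={0,3} pick 3 [0->3 ok]
  18: obs=z cand={0,3} pick 3 [3->3 ok]
  19: obs=x cand={2,4} pick 2 [3->2 ok]
  20: obs=y cand={1} pick 1 [2->1 ok]
  21: obs=x cand={2,4} pick 4 [1->4 ok]
  22: obs=x cand={2,4} pick 2 [4->2 ok]
  23: obs=y cand={1} pick 1 [2->1 ok]
  24: obs=z cand={0,3} pick 0 [1->0 ok]
  25: obs=z cand={0,3} pick 3 [0->3 ok]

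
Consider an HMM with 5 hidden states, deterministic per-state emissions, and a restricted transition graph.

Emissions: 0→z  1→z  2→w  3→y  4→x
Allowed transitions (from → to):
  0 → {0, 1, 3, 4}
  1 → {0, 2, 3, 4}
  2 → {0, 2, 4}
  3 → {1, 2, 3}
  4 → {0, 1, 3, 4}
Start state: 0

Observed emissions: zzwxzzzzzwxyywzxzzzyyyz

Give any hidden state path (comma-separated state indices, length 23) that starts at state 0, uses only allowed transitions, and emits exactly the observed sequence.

  0: obs=z cand={0,1} pick 0 [start]
  1: obs=z cand={0,1} pick 1 [0->1 ok]
  2: obs=w cand={2} pick 2 [1->2 ok]
  3: obs=x cand={4} pick 4 [2->4 ok]
  4: obs=z cand={0,1} pick 0 [4->0 ok]
  5: obs=z cand={0,1} pick 0 [0->0 ok]
  6: obs=z cand={0,1} pick 1 [0->1 ok]
  7: obs=z cand={0,1} pick 0 [1->0 ok]
  8: obs=z cand={0,1} pick 1 [0->1 ok]
  9: obs=w cand={2} pick 2 [1->2 ok]
  10: obs=x cand={4} pick 4 [2->4 ok]
  11: obs=y cand={3} pick 3 [4->3 ok]
  12: obs=y cand={3} pick 3 [3->3 ok]
  13: obs=w cand={2} pick 2 [3->2 ok]
  14: obs=z cand={0,1} pick 0 [2->0 ok]
  15: obs=x cand={4} pick 4 [0->4 ok]
  16: obs=z cand={0,1} pick 0 [4->0 ok]
  17: obs=z cand={0,1} pick 1 [0->1 ok]
  18: obs=z cand={0,1} pick 0 [1->0 ok]
  19: obs=y cand={3} pick 3 [0->3 ok]
  20: obs=y cand={3} pick 3 [3->3 ok]
  21: obs=y cand={3} pick 3 [3->3 ok]
  22: obs=z cand={0,1} pick 1 [3->1 ok]

0,1,2,4,0,0,1,0,1,2,4,3,3,2,0,4,0,1,0,3,3,3,1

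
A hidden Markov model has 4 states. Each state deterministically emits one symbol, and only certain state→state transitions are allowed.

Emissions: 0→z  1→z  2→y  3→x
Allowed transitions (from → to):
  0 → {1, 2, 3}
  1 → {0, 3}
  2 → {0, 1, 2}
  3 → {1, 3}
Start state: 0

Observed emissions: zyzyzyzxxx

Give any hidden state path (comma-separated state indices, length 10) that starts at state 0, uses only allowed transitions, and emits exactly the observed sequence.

0,2,0,2,0,2,0,3,3,3

  t0 'z' -> {0,1}, take 0 (start)
  t1 'y' -> {2}, take 2 (0->2 ok)
  t2 'z' -> {0,1}, take 0 (2->0 ok)
  t3 'y' -> {2}, take 2 (0->2 ok)
  t4 'z' -> {0,1}, take 0 (2->0 ok)
  t5 'y' -> {2}, take 2 (0->2 ok)
  t6 'z' -> {0,1}, take 0 (2->0 ok)
  t7 'x' -> {3}, take 3 (0->3 ok)
  t8 'x' -> {3}, take 3 (3->3 ok)
  t9 'x' -> {3}, take 3 (3->3 ok)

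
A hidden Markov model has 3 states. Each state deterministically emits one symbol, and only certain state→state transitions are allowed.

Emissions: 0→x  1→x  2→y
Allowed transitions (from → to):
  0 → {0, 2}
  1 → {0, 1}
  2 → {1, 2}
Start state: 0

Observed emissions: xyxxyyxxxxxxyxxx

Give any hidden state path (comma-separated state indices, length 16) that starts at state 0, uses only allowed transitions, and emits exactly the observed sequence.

  t0 'x' -> {0,1}, take 0 (start)
  t1 'y' -> {2}, take 2 (0->2 ok)
  t2 'x' -> {0,1}, take 1 (2->1 ok)
  t3 'x' -> {0,1}, take 0 (1->0 ok)
  t4 'y' -> {2}, take 2 (0->2 ok)
  t5 'y' -> {2}, take 2 (2->2 ok)
  t6 'x' -> {0,1}, take 1 (2->1 ok)
  t7 'x' -> {0,1}, take 1 (1->1 ok)
  t8 'x' -> {0,1}, take 0 (1->0 ok)
  t9 'x' -> {0,1}, take 0 (0->0 ok)
  t10 'x' -> {0,1}, take 0 (0->0 ok)
  t11 'x' -> {0,1}, take 0 (0->0 ok)
  t12 'y' -> {2}, take 2 (0->2 ok)
  t13 'x' -> {0,1}, take 1 (2->1 ok)
  t14 'x' -> {0,1}, take 1 (1->1 ok)
  t15 'x' -> {0,1}, take 1 (1->1 ok)

0,2,1,0,2,2,1,1,0,0,0,0,2,1,1,1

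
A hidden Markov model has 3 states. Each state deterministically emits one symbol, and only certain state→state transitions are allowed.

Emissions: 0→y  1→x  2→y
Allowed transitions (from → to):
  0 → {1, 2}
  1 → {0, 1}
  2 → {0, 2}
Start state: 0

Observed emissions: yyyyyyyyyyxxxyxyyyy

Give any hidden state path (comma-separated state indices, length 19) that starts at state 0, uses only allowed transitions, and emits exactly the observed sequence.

0,2,0,2,2,2,0,2,2,0,1,1,1,0,1,0,2,2,0

  0: obs=y cand={0,2} pick 0 [start]
  1: obs=y cand={0,2} pick 2 [0->2 ok]
  2: obs=y cand={0,2} pick 0 [2->0 ok]
  3: obs=y cand={0,2} pick 2 [0->2 ok]
  4: obs=y cand={0,2} pick 2 [2->2 ok]
  5: obs=y cand={0,2} pick 2 [2->2 ok]
  6: obs=y cand={0,2} pick 0 [2->0 ok]
  7: obs=y cand={0,2} pick 2 [0->2 ok]
  8: obs=y cand={0,2} pick 2 [2->2 ok]
  9: obs=y cand={0,2} pick 0 [2->0 ok]
  10: obs=x cand={1} pick 1 [0->1 ok]
  11: obs=x cand={1} pick 1 [1->1 ok]
  12: obs=x cand={1} pick 1 [1->1 ok]
  13: obs=y cand={0,2} pick 0 [1->0 ok]
  14: obs=x cand={1} pick 1 [0->1 ok]
  15: obs=y cand={0,2} pick 0 [1->0 ok]
  16: obs=y cand={0,2} pick 2 [0->2 ok]
  17: obs=y cand={0,2} pick 2 [2->2 ok]
  18: obs=y cand={0,2} pick 0 [2->0 ok]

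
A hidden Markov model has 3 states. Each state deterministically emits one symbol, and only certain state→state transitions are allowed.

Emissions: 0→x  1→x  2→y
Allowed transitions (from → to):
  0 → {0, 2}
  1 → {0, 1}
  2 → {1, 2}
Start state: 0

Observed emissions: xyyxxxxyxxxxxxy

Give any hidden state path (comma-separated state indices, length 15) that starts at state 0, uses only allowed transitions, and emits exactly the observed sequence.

0,2,2,1,1,1,0,2,1,1,1,0,0,0,2

  [0] x  {0,1}  => 0  start
  [1] y  {2}  => 2  0->2 ok
  [2] y  {2}  => 2  2->2 ok
  [3] x  {0,1}  => 1  2->1 ok
  [4] x  {0,1}  => 1  1->1 ok
  [5] x  {0,1}  => 1  1->1 ok
  [6] x  {0,1}  => 0  1->0 ok
  [7] y  {2}  => 2  0->2 ok
  [8] x  {0,1}  => 1  2->1 ok
  [9] x  {0,1}  => 1  1->1 ok
  [10] x  {0,1}  => 1  1->1 ok
  [11] x  {0,1}  => 0  1->0 ok
  [12] x  {0,1}  => 0  0->0 ok
  [13] x  {0,1}  => 0  0->0 ok
  [14] y  {2}  => 2  0->2 ok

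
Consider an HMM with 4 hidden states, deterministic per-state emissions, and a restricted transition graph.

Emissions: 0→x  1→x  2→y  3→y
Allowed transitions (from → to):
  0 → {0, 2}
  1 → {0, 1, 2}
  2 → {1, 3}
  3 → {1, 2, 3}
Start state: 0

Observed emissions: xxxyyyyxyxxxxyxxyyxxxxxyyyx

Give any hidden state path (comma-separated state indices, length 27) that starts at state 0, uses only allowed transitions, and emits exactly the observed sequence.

0,0,0,2,3,3,3,1,2,1,1,0,0,2,1,1,2,3,1,1,1,0,0,2,3,3,1

  [0] x  {0,1}  => 0  start
  [1] x  {0,1}  => 0  0->0 ok
  [2] x  {0,1}  => 0  0->0 ok
  [3] y  {2,3}  => 2  0->2 ok
  [4] y  {2,3}  => 3  2->3 ok
  [5] y  {2,3}  => 3  3->3 ok
  [6] y  {2,3}  => 3  3->3 ok
  [7] x  {0,1}  => 1  3->1 ok
  [8] y  {2,3}  => 2  1->2 ok
  [9] x  {0,1}  => 1  2->1 ok
  [10] x  {0,1}  => 1  1->1 ok
  [11] x  {0,1}  => 0  1->0 ok
  [12] x  {0,1}  => 0  0->0 ok
  [13] y  {2,3}  => 2  0->2 ok
  [14] x  {0,1}  => 1  2->1 ok
  [15] x  {0,1}  => 1  1->1 ok
  [16] y  {2,3}  => 2  1->2 ok
  [17] y  {2,3}  => 3  2->3 ok
  [18] x  {0,1}  => 1  3->1 ok
  [19] x  {0,1}  => 1  1->1 ok
  [20] x  {0,1}  => 1  1->1 ok
  [21] x  {0,1}  => 0  1->0 ok
  [22] x  {0,1}  => 0  0->0 ok
  [23] y  {2,3}  => 2  0->2 ok
  [24] y  {2,3}  => 3  2->3 ok
  [25] y  {2,3}  => 3  3->3 ok
  [26] x  {0,1}  => 1  3->1 ok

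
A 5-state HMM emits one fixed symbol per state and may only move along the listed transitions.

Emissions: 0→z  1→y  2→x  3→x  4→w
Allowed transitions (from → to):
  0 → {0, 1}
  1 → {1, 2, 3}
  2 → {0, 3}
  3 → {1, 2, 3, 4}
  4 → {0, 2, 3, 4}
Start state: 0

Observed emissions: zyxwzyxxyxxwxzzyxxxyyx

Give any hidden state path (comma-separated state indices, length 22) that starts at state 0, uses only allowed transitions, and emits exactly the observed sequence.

  0: obs=z cand={0} pick 0 [start]
  1: obs=y cand={1} pick 1 [0->1 ok]
  2: obs=x cand={2,3} pick 3 [1->3 ok]
  3: obs=w cand={4} pick 4 [3->4 ok]
  4: obs=z cand={0} pick 0 [4->0 ok]
  5: obs=y cand={1} pick 1 [0->1 ok]
  6: obs=x cand={2,3} pick 3 [1->3 ok]
  7: obs=x cand={2,3} pick 3 [3->3 ok]
  8: obs=y cand={1} pick 1 [3->1 ok]
  9: obs=x cand={2,3} pick 3 [1->3 ok]
  10: obs=x cand={2,3} pick 3 [3->3 ok]
  11: obs=w cand={4} pick 4 [3->4 ok]
  12: obs=x cand={2,3} pick 2 [4->2 ok]
  13: obs=z cand={0} pick 0 [2->0 ok]
  14: obs=z cand={0} pick 0 [0->0 ok]
  15: obs=y cand={1} pick 1 [0->1 ok]
  16: obs=x cand={2,3} pick 3 [1->3 ok]
  17: obs=x cand={2,3} pick 2 [3->2 ok]
  18: obs=x cand={2,3} pick 3 [2->3 ok]
  19: obs=y cand={1} pick 1 [3->1 ok]
  20: obs=y cand={1} pick 1 [1->1 ok]
  21: obs=x cand={2,3} pick 2 [1->2 ok]

0,1,3,4,0,1,3,3,1,3,3,4,2,0,0,1,3,2,3,1,1,2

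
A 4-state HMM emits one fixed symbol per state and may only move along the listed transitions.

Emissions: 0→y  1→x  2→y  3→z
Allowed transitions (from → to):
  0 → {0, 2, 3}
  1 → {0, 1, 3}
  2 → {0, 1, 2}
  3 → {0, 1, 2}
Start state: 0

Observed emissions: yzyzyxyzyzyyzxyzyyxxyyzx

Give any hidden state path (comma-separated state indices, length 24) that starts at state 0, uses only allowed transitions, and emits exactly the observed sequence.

0,3,0,3,2,1,0,3,0,3,0,0,3,1,0,3,0,2,1,1,0,0,3,1

  [0] y  {0,2}  => 0  start
  [1] z  {3}  => 3  0->3 ok
  [2] y  {0,2}  => 0  3->0 ok
  [3] z  {3}  => 3  0->3 ok
  [4] y  {0,2}  => 2  3->2 ok
  [5] x  {1}  => 1  2->1 ok
  [6] y  {0,2}  => 0  1->0 ok
  [7] z  {3}  => 3  0->3 ok
  [8] y  {0,2}  => 0  3->0 ok
  [9] z  {3}  => 3  0->3 ok
  [10] y  {0,2}  => 0  3->0 ok
  [11] y  {0,2}  => 0  0->0 ok
  [12] z  {3}  => 3  0->3 ok
  [13] x  {1}  => 1  3->1 ok
  [14] y  {0,2}  => 0  1->0 ok
  [15] z  {3}  => 3  0->3 ok
  [16] y  {0,2}  => 0  3->0 ok
  [17] y  {0,2}  => 2  0->2 ok
  [18] x  {1}  => 1  2->1 ok
  [19] x  {1}  => 1  1->1 ok
  [20] y  {0,2}  => 0  1->0 ok
  [21] y  {0,2}  => 0  0->0 ok
  [22] z  {3}  => 3  0->3 ok
  [23] x  {1}  => 1  3->1 ok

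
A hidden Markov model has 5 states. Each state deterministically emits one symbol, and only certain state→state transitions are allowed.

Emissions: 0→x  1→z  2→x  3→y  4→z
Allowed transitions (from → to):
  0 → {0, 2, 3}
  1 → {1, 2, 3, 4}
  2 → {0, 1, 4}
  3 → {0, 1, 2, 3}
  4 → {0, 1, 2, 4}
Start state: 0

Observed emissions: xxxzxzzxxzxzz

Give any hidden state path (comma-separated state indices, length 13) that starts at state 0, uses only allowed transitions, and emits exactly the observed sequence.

  0: obs=x cand={0,2} pick 0 [start]
  1: obs=x cand={0,2} pick 0 [0->0 ok]
  2: obs=x cand={0,2} pick 2 [0->2 ok]
  3: obs=z cand={1,4} pick 1 [2->1 ok]
  4: obs=x cand={0,2} pick 2 [1->2 ok]
  5: obs=z cand={1,4} pick 1 [2->1 ok]
  6: obs=z cand={1,4} pick 4 [1->4 ok]
  7: obs=x cand={0,2} pick 0 [4->0 ok]
  8: obs=x cand={0,2} pick 2 [0->2 ok]
  9: obs=z cand={1,4} pick 1 [2->1 ok]
  10: obs=x cand={0,2} pick 2 [1->2 ok]
  11: obs=z cand={1,4} pick 1 [2->1 ok]
  12: obs=z cand={1,4} pick 4 [1->4 ok]

0,0,2,1,2,1,4,0,2,1,2,1,4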